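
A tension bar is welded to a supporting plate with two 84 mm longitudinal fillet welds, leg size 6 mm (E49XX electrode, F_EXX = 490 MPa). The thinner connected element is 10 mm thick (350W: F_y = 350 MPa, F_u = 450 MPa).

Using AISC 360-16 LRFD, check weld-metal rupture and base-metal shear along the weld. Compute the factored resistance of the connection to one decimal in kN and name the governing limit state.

157.1 kN (weld metal governs)

Weld metal: throat = 0.707×6 = 4.242 mm, L = 2×84 = 168 mm. φR_n = 0.75 × 0.6 × 490 × 4.242 × 168 = 157.1 kN.
Base metal shear (10 mm plate): yield φR_n = 1.0×0.6×350×10×168 = 352.8 kN; rupture φR_n = 0.75×0.6×450×10×168 = 340.2 kN; take 340.2 kN (rupture).
Governing: min(157.1, 340.2) = 157.1 kN → weld metal.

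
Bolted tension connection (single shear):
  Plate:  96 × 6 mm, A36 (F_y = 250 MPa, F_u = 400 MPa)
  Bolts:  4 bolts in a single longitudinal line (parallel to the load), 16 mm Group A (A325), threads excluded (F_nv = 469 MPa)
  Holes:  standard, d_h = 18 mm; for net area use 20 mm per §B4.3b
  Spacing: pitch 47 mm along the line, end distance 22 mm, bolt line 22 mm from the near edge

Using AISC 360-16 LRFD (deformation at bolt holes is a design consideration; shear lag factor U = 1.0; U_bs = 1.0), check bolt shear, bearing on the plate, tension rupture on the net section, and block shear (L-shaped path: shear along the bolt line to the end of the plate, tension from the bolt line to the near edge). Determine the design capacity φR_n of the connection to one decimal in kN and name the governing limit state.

122.0 kN (block shear governs)

Bolt shear: A_b = π(16)²/4 = 201.06 mm². φR_n = 0.75 × 469 × 201.06 × 4 × 1 = 282.9 kN.
Bearing (6 mm plate, F_u = 400 MPa): end bolts L_c = 22 − 18/2 = 13, R_n = min(1.2×13×6×400, 2.4×16×6×400) = 37.44 kN/bolt; interior L_c = 47 − 18 = 29, R_n = 83.52 kN/bolt. φR_n = 0.75 × (1×37.44 + 3×83.52) = 216.0 kN.
Tension rupture (net): A_n = (96 − 1×20)×6 = 456 mm² (U = 1.0, A_e = A_n). φR_n = 0.75 × 400 × 456 = 136.8 kN.
Block shear: shear path 1×[22+3×47] = 1×163 mm, A_gv = 978, A_nv = 1×(163 − 3.5×20)×6 = 558 mm²; tension to near edge: (22 − 0.5×20)×6 = 72 mm². R_n = min(0.6×400×558, 0.6×250×978) + 1.0×400×72 = min(133.92, 146.7) + 28.8 = 162.72 kN. φR_n = 0.75 × 162.72 = 122.0 kN.
Governing: min(282.9, 216.0, 136.8, 122.0) = 122.0 kN → block shear.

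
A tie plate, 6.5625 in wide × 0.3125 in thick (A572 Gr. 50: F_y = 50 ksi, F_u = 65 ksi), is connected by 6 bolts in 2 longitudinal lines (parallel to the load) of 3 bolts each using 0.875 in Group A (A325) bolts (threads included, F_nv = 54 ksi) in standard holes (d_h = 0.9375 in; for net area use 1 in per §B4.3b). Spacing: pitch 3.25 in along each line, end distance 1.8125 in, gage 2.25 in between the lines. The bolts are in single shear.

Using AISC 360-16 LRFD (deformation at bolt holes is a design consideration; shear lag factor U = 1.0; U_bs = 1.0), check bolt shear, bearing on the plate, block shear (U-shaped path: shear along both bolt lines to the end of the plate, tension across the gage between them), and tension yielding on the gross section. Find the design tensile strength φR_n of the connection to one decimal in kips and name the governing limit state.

Bolt shear: A_b = π(0.875)²/4 = 0.60132 in². φR_n = 0.75 × 54 × 0.60132 × 6 × 1 = 146.1 kips.
Bearing (0.3125 in plate, F_u = 65 ksi): end bolts L_c = 1.8125 − 0.9375/2 = 1.34375, R_n = min(1.2×1.34375×0.3125×65, 2.4×0.875×0.3125×65) = 32.754 kips/bolt; interior L_c = 3.25 − 0.9375 = 2.3125, R_n = 42.656 kips/bolt. φR_n = 0.75 × (2×32.754 + 4×42.656) = 177.1 kips.
Block shear: shear path 2×[1.8125+2×3.25] = 2×8.3125 in, A_gv = 5.1953, A_nv = 2×(8.3125 − 2.5×1)×0.3125 = 3.6328 in²; tension across gage: (2.25 − 1×1)×0.3125 = 0.39063 in². R_n = min(0.6×65×3.6328, 0.6×50×5.1953) + 1.0×65×0.39063 = min(141.68, 155.86) + 25.391 = 167.07 kips. φR_n = 0.75 × 167.07 = 125.3 kips.
Tension yield (gross): A_g = 6.5625×0.3125 = 2.0508 in². φR_n = 0.90 × 50 × 2.0508 = 92.3 kips.
Governing: min(146.1, 177.1, 125.3, 92.3) = 92.3 kips → gross-section yield.

92.3 kips (gross-section yield governs)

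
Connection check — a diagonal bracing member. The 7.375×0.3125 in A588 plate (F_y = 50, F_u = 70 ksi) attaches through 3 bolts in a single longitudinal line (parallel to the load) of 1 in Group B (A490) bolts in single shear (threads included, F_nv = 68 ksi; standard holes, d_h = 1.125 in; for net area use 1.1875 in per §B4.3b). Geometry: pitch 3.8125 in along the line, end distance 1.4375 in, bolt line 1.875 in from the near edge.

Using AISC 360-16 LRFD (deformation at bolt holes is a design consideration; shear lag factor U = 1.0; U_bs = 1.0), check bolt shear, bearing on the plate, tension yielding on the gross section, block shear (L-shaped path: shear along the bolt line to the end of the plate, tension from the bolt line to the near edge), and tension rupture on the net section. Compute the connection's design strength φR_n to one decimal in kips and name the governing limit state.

Bolt shear: A_b = π(1)²/4 = 0.7854 in². φR_n = 0.75 × 68 × 0.7854 × 3 × 1 = 120.2 kips.
Bearing (0.3125 in plate, F_u = 70 ksi): end bolts L_c = 1.4375 − 1.125/2 = 0.875, R_n = min(1.2×0.875×0.3125×70, 2.4×1×0.3125×70) = 22.969 kips/bolt; interior L_c = 3.8125 − 1.125 = 2.6875, R_n = 52.5 kips/bolt. φR_n = 0.75 × (1×22.969 + 2×52.5) = 96.0 kips.
Tension yield (gross): A_g = 7.375×0.3125 = 2.3047 in². φR_n = 0.90 × 50 × 2.3047 = 103.7 kips.
Block shear: shear path 1×[1.4375+2×3.8125] = 1×9.0625 in, A_gv = 2.832, A_nv = 1×(9.0625 − 2.5×1.1875)×0.3125 = 1.9043 in²; tension to near edge: (1.875 − 0.5×1.1875)×0.3125 = 0.40039 in². R_n = min(0.6×70×1.9043, 0.6×50×2.832) + 1.0×70×0.40039 = min(79.981, 84.96) + 28.027 = 108.01 kips. φR_n = 0.75 × 108.01 = 81.0 kips.
Tension rupture (net): A_n = (7.375 − 1×1.1875)×0.3125 = 1.9336 in² (U = 1.0, A_e = A_n). φR_n = 0.75 × 70 × 1.9336 = 101.5 kips.
Governing: min(120.2, 96.0, 103.7, 81.0, 101.5) = 81.0 kips → block shear.

81.0 kips (block shear governs)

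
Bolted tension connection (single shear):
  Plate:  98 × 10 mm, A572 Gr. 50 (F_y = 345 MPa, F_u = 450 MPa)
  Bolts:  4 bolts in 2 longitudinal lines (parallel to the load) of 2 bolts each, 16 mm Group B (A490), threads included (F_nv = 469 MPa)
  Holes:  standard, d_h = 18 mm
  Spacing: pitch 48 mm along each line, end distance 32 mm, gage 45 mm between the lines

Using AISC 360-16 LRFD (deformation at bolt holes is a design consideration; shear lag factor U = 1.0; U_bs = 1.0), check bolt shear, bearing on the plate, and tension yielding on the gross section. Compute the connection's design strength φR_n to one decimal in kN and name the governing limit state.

282.9 kN (bolt shear governs)

Bolt shear: A_b = π(16)²/4 = 201.06 mm². φR_n = 0.75 × 469 × 201.06 × 4 × 1 = 282.9 kN.
Bearing (10 mm plate, F_u = 450 MPa): end bolts L_c = 32 − 18/2 = 23, R_n = min(1.2×23×10×450, 2.4×16×10×450) = 124.2 kN/bolt; interior L_c = 48 − 18 = 30, R_n = 162 kN/bolt. φR_n = 0.75 × (2×124.2 + 2×162) = 429.3 kN.
Tension yield (gross): A_g = 98×10 = 980 mm². φR_n = 0.90 × 345 × 980 = 304.3 kN.
Governing: min(282.9, 429.3, 304.3) = 282.9 kN → bolt shear.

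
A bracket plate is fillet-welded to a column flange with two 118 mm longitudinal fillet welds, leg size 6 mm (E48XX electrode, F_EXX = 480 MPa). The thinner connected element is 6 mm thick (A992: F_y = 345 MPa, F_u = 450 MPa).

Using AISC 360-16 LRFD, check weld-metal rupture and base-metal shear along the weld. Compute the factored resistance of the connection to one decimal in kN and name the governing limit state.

Weld metal: throat = 0.707×6 = 4.242 mm, L = 2×118 = 236 mm. φR_n = 0.75 × 0.6 × 480 × 4.242 × 236 = 216.2 kN.
Base metal shear (6 mm plate): yield φR_n = 1.0×0.6×345×6×236 = 293.1 kN; rupture φR_n = 0.75×0.6×450×6×236 = 286.7 kN; take 286.7 kN (rupture).
Governing: min(216.2, 286.7) = 216.2 kN → weld metal.

216.2 kN (weld metal governs)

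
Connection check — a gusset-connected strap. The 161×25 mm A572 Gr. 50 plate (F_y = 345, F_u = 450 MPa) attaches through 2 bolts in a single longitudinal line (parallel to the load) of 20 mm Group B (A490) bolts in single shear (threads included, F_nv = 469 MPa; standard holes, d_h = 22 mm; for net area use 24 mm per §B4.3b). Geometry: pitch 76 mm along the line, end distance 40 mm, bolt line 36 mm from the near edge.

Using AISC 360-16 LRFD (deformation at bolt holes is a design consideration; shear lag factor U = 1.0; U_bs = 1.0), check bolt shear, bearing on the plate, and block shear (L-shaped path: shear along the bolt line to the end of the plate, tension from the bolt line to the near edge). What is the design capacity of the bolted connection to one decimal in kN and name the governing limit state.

Bolt shear: A_b = π(20)²/4 = 314.16 mm². φR_n = 0.75 × 469 × 314.16 × 2 × 1 = 221.0 kN.
Bearing (25 mm plate, F_u = 450 MPa): end bolts L_c = 40 − 22/2 = 29, R_n = min(1.2×29×25×450, 2.4×20×25×450) = 391.5 kN/bolt; interior L_c = 76 − 22 = 54, R_n = 540 kN/bolt. φR_n = 0.75 × (1×391.5 + 1×540) = 698.6 kN.
Block shear: shear path 1×[40+1×76] = 1×116 mm, A_gv = 2900, A_nv = 1×(116 − 1.5×24)×25 = 2000 mm²; tension to near edge: (36 − 0.5×24)×25 = 600 mm². R_n = min(0.6×450×2000, 0.6×345×2900) + 1.0×450×600 = min(540, 600.3) + 270 = 810 kN. φR_n = 0.75 × 810 = 607.5 kN.
Governing: min(221.0, 698.6, 607.5) = 221.0 kN → bolt shear.

221.0 kN (bolt shear governs)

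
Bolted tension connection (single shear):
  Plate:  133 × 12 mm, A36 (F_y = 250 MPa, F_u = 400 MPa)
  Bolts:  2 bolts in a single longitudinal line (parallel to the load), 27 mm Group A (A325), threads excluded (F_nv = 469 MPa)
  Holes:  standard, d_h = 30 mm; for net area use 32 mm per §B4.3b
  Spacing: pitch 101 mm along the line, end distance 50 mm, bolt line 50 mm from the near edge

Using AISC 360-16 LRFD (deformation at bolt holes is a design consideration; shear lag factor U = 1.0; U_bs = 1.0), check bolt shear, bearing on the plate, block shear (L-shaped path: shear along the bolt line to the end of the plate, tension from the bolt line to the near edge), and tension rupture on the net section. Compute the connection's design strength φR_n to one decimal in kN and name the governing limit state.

Bolt shear: A_b = π(27)²/4 = 572.56 mm². φR_n = 0.75 × 469 × 572.56 × 2 × 1 = 402.8 kN.
Bearing (12 mm plate, F_u = 400 MPa): end bolts L_c = 50 − 30/2 = 35, R_n = min(1.2×35×12×400, 2.4×27×12×400) = 201.6 kN/bolt; interior L_c = 101 − 30 = 71, R_n = 311.04 kN/bolt. φR_n = 0.75 × (1×201.6 + 1×311.04) = 384.5 kN.
Block shear: shear path 1×[50+1×101] = 1×151 mm, A_gv = 1812, A_nv = 1×(151 − 1.5×32)×12 = 1236 mm²; tension to near edge: (50 − 0.5×32)×12 = 408 mm². R_n = min(0.6×400×1236, 0.6×250×1812) + 1.0×400×408 = min(296.64, 271.8) + 163.2 = 435 kN. φR_n = 0.75 × 435 = 326.3 kN.
Tension rupture (net): A_n = (133 − 1×32)×12 = 1212 mm² (U = 1.0, A_e = A_n). φR_n = 0.75 × 400 × 1212 = 363.6 kN.
Governing: min(402.8, 384.5, 326.3, 363.6) = 326.3 kN → block shear.

326.3 kN (block shear governs)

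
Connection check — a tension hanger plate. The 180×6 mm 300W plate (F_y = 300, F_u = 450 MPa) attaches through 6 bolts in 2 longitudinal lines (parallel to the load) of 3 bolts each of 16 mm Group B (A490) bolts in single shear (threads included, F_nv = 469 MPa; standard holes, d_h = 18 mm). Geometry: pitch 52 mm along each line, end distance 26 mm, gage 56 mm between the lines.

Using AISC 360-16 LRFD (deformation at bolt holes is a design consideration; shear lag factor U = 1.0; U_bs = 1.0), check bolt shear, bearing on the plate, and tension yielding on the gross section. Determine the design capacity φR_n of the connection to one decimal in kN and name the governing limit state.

Bolt shear: A_b = π(16)²/4 = 201.06 mm². φR_n = 0.75 × 469 × 201.06 × 6 × 1 = 424.3 kN.
Bearing (6 mm plate, F_u = 450 MPa): end bolts L_c = 26 − 18/2 = 17, R_n = min(1.2×17×6×450, 2.4×16×6×450) = 55.08 kN/bolt; interior L_c = 52 − 18 = 34, R_n = 103.68 kN/bolt. φR_n = 0.75 × (2×55.08 + 4×103.68) = 393.7 kN.
Tension yield (gross): A_g = 180×6 = 1080 mm². φR_n = 0.90 × 300 × 1080 = 291.6 kN.
Governing: min(424.3, 393.7, 291.6) = 291.6 kN → gross-section yield.

291.6 kN (gross-section yield governs)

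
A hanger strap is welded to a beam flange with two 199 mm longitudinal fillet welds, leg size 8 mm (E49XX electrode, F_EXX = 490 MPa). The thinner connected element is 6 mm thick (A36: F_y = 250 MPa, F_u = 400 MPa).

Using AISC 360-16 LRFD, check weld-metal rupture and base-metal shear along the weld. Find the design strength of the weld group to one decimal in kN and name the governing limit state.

Weld metal: throat = 0.707×8 = 5.656 mm, L = 2×199 = 398 mm. φR_n = 0.75 × 0.6 × 490 × 5.656 × 398 = 496.4 kN.
Base metal shear (6 mm plate): yield φR_n = 1.0×0.6×250×6×398 = 358.2 kN; rupture φR_n = 0.75×0.6×400×6×398 = 429.8 kN; take 358.2 kN (yield).
Governing: min(496.4, 358.2) = 358.2 kN → base-metal shear.

358.2 kN (base-metal shear governs)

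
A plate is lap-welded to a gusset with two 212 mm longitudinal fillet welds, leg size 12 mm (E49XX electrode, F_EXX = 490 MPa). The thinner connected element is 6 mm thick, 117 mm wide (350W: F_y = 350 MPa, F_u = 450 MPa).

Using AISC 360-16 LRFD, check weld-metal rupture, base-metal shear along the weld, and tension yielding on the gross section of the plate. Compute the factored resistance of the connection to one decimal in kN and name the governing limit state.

Weld metal: throat = 0.707×12 = 8.484 mm, L = 2×212 = 424 mm. φR_n = 0.75 × 0.6 × 490 × 8.484 × 424 = 793.2 kN.
Base metal shear (6 mm plate): yield φR_n = 1.0×0.6×350×6×424 = 534.2 kN; rupture φR_n = 0.75×0.6×450×6×424 = 515.2 kN; take 515.2 kN (rupture).
Tension yield (gross): A_g = 117×6 = 702 mm². φR_n = 0.90 × 350 × 702 = 221.1 kN.
Governing: min(793.2, 515.2, 221.1) = 221.1 kN → gross-section yield.

221.1 kN (gross-section yield governs)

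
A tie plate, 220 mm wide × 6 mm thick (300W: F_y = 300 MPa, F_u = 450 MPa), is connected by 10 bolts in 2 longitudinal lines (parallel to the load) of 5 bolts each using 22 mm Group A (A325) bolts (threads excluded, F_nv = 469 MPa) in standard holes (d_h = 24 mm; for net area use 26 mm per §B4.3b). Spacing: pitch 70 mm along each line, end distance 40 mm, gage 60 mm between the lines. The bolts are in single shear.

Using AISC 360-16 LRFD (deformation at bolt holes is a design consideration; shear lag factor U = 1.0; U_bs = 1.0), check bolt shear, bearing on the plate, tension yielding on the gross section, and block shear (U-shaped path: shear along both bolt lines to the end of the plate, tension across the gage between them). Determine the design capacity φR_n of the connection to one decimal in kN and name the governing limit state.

Bolt shear: A_b = π(22)²/4 = 380.13 mm². φR_n = 0.75 × 469 × 380.13 × 10 × 1 = 1337.1 kN.
Bearing (6 mm plate, F_u = 450 MPa): end bolts L_c = 40 − 24/2 = 28, R_n = min(1.2×28×6×450, 2.4×22×6×450) = 90.72 kN/bolt; interior L_c = 70 − 24 = 46, R_n = 142.56 kN/bolt. φR_n = 0.75 × (2×90.72 + 8×142.56) = 991.4 kN.
Tension yield (gross): A_g = 220×6 = 1320 mm². φR_n = 0.90 × 300 × 1320 = 356.4 kN.
Block shear: shear path 2×[40+4×70] = 2×320 mm, A_gv = 3840, A_nv = 2×(320 − 4.5×26)×6 = 2436 mm²; tension across gage: (60 − 1×26)×6 = 204 mm². R_n = min(0.6×450×2436, 0.6×300×3840) + 1.0×450×204 = min(657.72, 691.2) + 91.8 = 749.52 kN. φR_n = 0.75 × 749.52 = 562.1 kN.
Governing: min(1337.1, 991.4, 356.4, 562.1) = 356.4 kN → gross-section yield.

356.4 kN (gross-section yield governs)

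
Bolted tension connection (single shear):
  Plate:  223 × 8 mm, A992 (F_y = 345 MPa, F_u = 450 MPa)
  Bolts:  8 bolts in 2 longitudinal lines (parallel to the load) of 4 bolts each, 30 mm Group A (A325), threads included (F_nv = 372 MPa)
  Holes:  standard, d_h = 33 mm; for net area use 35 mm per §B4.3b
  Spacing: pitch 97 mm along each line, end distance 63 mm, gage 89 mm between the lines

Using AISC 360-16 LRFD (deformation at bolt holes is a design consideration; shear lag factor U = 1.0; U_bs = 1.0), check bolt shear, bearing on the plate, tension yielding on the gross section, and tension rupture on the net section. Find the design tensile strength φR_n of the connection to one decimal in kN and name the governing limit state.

Bolt shear: A_b = π(30)²/4 = 706.86 mm². φR_n = 0.75 × 372 × 706.86 × 8 × 1 = 1577.7 kN.
Bearing (8 mm plate, F_u = 450 MPa): end bolts L_c = 63 − 33/2 = 46.5, R_n = min(1.2×46.5×8×450, 2.4×30×8×450) = 200.88 kN/bolt; interior L_c = 97 − 33 = 64, R_n = 259.2 kN/bolt. φR_n = 0.75 × (2×200.88 + 6×259.2) = 1467.7 kN.
Tension yield (gross): A_g = 223×8 = 1784 mm². φR_n = 0.90 × 345 × 1784 = 553.9 kN.
Tension rupture (net): A_n = (223 − 2×35)×8 = 1224 mm² (U = 1.0, A_e = A_n). φR_n = 0.75 × 450 × 1224 = 413.1 kN.
Governing: min(1577.7, 1467.7, 553.9, 413.1) = 413.1 kN → net-section rupture.

413.1 kN (net-section rupture governs)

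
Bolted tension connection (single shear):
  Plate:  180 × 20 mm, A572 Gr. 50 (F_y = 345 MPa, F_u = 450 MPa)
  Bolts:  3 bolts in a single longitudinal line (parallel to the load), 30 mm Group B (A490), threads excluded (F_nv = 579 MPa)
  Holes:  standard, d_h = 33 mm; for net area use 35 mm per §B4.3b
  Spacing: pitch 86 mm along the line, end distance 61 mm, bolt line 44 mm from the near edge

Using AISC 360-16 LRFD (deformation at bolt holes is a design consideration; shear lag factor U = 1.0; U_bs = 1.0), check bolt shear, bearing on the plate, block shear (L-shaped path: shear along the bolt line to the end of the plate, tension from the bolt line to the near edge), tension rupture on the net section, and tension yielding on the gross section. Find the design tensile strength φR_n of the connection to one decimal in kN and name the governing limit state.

Bolt shear: A_b = π(30)²/4 = 706.86 mm². φR_n = 0.75 × 579 × 706.86 × 3 × 1 = 920.9 kN.
Bearing (20 mm plate, F_u = 450 MPa): end bolts L_c = 61 − 33/2 = 44.5, R_n = min(1.2×44.5×20×450, 2.4×30×20×450) = 480.6 kN/bolt; interior L_c = 86 − 33 = 53, R_n = 572.4 kN/bolt. φR_n = 0.75 × (1×480.6 + 2×572.4) = 1219.1 kN.
Block shear: shear path 1×[61+2×86] = 1×233 mm, A_gv = 4660, A_nv = 1×(233 − 2.5×35)×20 = 2910 mm²; tension to near edge: (44 − 0.5×35)×20 = 530 mm². R_n = min(0.6×450×2910, 0.6×345×4660) + 1.0×450×530 = min(785.7, 964.62) + 238.5 = 1024.2 kN. φR_n = 0.75 × 1024.2 = 768.2 kN.
Tension rupture (net): A_n = (180 − 1×35)×20 = 2900 mm² (U = 1.0, A_e = A_n). φR_n = 0.75 × 450 × 2900 = 978.8 kN.
Tension yield (gross): A_g = 180×20 = 3600 mm². φR_n = 0.90 × 345 × 3600 = 1117.8 kN.
Governing: min(920.9, 1219.1, 768.2, 978.8, 1117.8) = 768.2 kN → block shear.

768.2 kN (block shear governs)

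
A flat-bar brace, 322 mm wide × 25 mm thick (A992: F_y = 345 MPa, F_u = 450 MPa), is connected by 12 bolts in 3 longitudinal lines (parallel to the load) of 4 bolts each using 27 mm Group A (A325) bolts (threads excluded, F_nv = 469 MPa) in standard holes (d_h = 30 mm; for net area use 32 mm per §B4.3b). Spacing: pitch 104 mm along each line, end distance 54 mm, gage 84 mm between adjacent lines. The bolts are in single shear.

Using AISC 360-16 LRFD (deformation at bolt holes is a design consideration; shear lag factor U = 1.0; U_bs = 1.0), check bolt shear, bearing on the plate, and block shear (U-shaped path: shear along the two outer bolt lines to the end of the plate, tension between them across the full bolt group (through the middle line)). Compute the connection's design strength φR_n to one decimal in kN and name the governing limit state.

Bolt shear: A_b = π(27)²/4 = 572.56 mm². φR_n = 0.75 × 469 × 572.56 × 12 × 1 = 2416.8 kN.
Bearing (25 mm plate, F_u = 450 MPa): end bolts L_c = 54 − 30/2 = 39, R_n = min(1.2×39×25×450, 2.4×27×25×450) = 526.5 kN/bolt; interior L_c = 104 − 30 = 74, R_n = 729 kN/bolt. φR_n = 0.75 × (3×526.5 + 9×729) = 6105.4 kN.
Block shear: shear path 2×[54+3×104] = 2×366 mm, A_gv = 18300, A_nv = 2×(366 − 3.5×32)×25 = 12700 mm²; tension across gage: (168 − 2×32)×25 = 2600 mm². R_n = min(0.6×450×12700, 0.6×345×18300) + 1.0×450×2600 = min(3429, 3788.1) + 1170 = 4599 kN. φR_n = 0.75 × 4599 = 3449.3 kN.
Governing: min(2416.8, 6105.4, 3449.3) = 2416.8 kN → bolt shear.

2416.8 kN (bolt shear governs)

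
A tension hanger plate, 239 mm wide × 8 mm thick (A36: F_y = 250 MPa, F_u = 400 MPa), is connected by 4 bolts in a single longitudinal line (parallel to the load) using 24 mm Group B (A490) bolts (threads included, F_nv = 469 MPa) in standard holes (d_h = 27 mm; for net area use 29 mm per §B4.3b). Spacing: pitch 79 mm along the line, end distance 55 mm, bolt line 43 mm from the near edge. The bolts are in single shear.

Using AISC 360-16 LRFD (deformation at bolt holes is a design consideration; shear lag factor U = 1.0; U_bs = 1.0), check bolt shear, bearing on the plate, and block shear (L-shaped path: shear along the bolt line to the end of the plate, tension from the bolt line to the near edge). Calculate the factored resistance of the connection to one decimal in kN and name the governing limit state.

331.2 kN (block shear governs)

Bolt shear: A_b = π(24)²/4 = 452.39 mm². φR_n = 0.75 × 469 × 452.39 × 4 × 1 = 636.5 kN.
Bearing (8 mm plate, F_u = 400 MPa): end bolts L_c = 55 − 27/2 = 41.5, R_n = min(1.2×41.5×8×400, 2.4×24×8×400) = 159.36 kN/bolt; interior L_c = 79 − 27 = 52, R_n = 184.32 kN/bolt. φR_n = 0.75 × (1×159.36 + 3×184.32) = 534.2 kN.
Block shear: shear path 1×[55+3×79] = 1×292 mm, A_gv = 2336, A_nv = 1×(292 − 3.5×29)×8 = 1524 mm²; tension to near edge: (43 − 0.5×29)×8 = 228 mm². R_n = min(0.6×400×1524, 0.6×250×2336) + 1.0×400×228 = min(365.76, 350.4) + 91.2 = 441.6 kN. φR_n = 0.75 × 441.6 = 331.2 kN.
Governing: min(636.5, 534.2, 331.2) = 331.2 kN → block shear.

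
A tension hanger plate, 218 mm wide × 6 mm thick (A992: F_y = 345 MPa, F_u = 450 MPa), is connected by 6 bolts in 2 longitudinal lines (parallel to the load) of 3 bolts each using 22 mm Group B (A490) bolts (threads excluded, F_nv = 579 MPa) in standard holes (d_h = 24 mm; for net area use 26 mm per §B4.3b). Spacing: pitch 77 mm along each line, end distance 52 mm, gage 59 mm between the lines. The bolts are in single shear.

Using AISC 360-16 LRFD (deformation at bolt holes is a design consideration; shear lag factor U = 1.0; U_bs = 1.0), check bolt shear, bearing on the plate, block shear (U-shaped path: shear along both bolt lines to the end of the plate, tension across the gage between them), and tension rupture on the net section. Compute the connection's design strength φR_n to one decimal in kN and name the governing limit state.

336.2 kN (net-section rupture governs)

Bolt shear: A_b = π(22)²/4 = 380.13 mm². φR_n = 0.75 × 579 × 380.13 × 6 × 1 = 990.4 kN.
Bearing (6 mm plate, F_u = 450 MPa): end bolts L_c = 52 − 24/2 = 40, R_n = min(1.2×40×6×450, 2.4×22×6×450) = 129.6 kN/bolt; interior L_c = 77 − 24 = 53, R_n = 142.56 kN/bolt. φR_n = 0.75 × (2×129.6 + 4×142.56) = 622.1 kN.
Block shear: shear path 2×[52+2×77] = 2×206 mm, A_gv = 2472, A_nv = 2×(206 − 2.5×26)×6 = 1692 mm²; tension across gage: (59 − 1×26)×6 = 198 mm². R_n = min(0.6×450×1692, 0.6×345×2472) + 1.0×450×198 = min(456.84, 511.7) + 89.1 = 545.94 kN. φR_n = 0.75 × 545.94 = 409.5 kN.
Tension rupture (net): A_n = (218 − 2×26)×6 = 996 mm² (U = 1.0, A_e = A_n). φR_n = 0.75 × 450 × 996 = 336.2 kN.
Governing: min(990.4, 622.1, 409.5, 336.2) = 336.2 kN → net-section rupture.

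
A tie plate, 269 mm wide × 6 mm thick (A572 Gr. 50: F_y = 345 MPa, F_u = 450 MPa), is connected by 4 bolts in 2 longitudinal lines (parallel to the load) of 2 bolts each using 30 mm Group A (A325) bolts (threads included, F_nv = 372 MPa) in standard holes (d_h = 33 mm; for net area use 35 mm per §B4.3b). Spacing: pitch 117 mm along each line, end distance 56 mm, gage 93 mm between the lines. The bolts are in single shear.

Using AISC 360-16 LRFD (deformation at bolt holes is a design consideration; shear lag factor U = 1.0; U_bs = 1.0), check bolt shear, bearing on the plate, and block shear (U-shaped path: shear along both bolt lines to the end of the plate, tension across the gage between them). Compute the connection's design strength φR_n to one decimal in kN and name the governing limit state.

Bolt shear: A_b = π(30)²/4 = 706.86 mm². φR_n = 0.75 × 372 × 706.86 × 4 × 1 = 788.9 kN.
Bearing (6 mm plate, F_u = 450 MPa): end bolts L_c = 56 − 33/2 = 39.5, R_n = min(1.2×39.5×6×450, 2.4×30×6×450) = 127.98 kN/bolt; interior L_c = 117 − 33 = 84, R_n = 194.4 kN/bolt. φR_n = 0.75 × (2×127.98 + 2×194.4) = 483.6 kN.
Block shear: shear path 2×[56+1×117] = 2×173 mm, A_gv = 2076, A_nv = 2×(173 − 1.5×35)×6 = 1446 mm²; tension across gage: (93 − 1×35)×6 = 348 mm². R_n = min(0.6×450×1446, 0.6×345×2076) + 1.0×450×348 = min(390.42, 429.73) + 156.6 = 547.02 kN. φR_n = 0.75 × 547.02 = 410.3 kN.
Governing: min(788.9, 483.6, 410.3) = 410.3 kN → block shear.

410.3 kN (block shear governs)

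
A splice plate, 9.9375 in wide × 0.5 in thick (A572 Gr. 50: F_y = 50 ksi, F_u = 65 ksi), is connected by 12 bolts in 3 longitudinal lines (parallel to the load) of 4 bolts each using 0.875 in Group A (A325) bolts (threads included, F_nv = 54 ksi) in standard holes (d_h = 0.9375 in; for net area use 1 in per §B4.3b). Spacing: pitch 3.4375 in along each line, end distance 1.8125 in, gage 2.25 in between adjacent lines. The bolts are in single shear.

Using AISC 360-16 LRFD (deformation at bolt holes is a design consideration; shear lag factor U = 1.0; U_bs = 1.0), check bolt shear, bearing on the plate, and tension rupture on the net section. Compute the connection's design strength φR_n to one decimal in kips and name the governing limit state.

Bolt shear: A_b = π(0.875)²/4 = 0.60132 in². φR_n = 0.75 × 54 × 0.60132 × 12 × 1 = 292.2 kips.
Bearing (0.5 in plate, F_u = 65 ksi): end bolts L_c = 1.8125 − 0.9375/2 = 1.34375, R_n = min(1.2×1.34375×0.5×65, 2.4×0.875×0.5×65) = 52.406 kips/bolt; interior L_c = 3.4375 − 0.9375 = 2.5, R_n = 68.25 kips/bolt. φR_n = 0.75 × (3×52.406 + 9×68.25) = 578.6 kips.
Tension rupture (net): A_n = (9.9375 − 3×1)×0.5 = 3.4688 in² (U = 1.0, A_e = A_n). φR_n = 0.75 × 65 × 3.4688 = 169.1 kips.
Governing: min(292.2, 578.6, 169.1) = 169.1 kips → net-section rupture.

169.1 kips (net-section rupture governs)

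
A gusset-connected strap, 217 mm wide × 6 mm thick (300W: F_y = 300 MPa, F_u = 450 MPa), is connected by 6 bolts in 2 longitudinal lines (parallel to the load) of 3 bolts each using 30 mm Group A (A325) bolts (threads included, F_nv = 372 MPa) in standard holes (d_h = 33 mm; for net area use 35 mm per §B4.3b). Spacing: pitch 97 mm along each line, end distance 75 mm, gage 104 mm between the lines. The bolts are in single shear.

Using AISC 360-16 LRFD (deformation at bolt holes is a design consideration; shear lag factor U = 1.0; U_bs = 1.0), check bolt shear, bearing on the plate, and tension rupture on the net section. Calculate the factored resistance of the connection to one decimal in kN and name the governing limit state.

297.7 kN (net-section rupture governs)

Bolt shear: A_b = π(30)²/4 = 706.86 mm². φR_n = 0.75 × 372 × 706.86 × 6 × 1 = 1183.3 kN.
Bearing (6 mm plate, F_u = 450 MPa): end bolts L_c = 75 − 33/2 = 58.5, R_n = min(1.2×58.5×6×450, 2.4×30×6×450) = 189.54 kN/bolt; interior L_c = 97 − 33 = 64, R_n = 194.4 kN/bolt. φR_n = 0.75 × (2×189.54 + 4×194.4) = 867.5 kN.
Tension rupture (net): A_n = (217 − 2×35)×6 = 882 mm² (U = 1.0, A_e = A_n). φR_n = 0.75 × 450 × 882 = 297.7 kN.
Governing: min(1183.3, 867.5, 297.7) = 297.7 kN → net-section rupture.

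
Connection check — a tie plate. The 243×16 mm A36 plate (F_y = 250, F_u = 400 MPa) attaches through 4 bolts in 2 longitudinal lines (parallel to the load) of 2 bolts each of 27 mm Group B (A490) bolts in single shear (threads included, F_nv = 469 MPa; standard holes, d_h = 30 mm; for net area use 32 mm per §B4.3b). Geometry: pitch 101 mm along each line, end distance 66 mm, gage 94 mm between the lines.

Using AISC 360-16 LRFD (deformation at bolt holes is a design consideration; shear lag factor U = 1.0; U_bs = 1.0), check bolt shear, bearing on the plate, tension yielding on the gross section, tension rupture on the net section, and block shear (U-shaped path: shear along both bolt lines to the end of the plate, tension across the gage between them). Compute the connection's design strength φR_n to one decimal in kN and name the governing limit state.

805.6 kN (bolt shear governs)

Bolt shear: A_b = π(27)²/4 = 572.56 mm². φR_n = 0.75 × 469 × 572.56 × 4 × 1 = 805.6 kN.
Bearing (16 mm plate, F_u = 400 MPa): end bolts L_c = 66 − 30/2 = 51, R_n = min(1.2×51×16×400, 2.4×27×16×400) = 391.68 kN/bolt; interior L_c = 101 − 30 = 71, R_n = 414.72 kN/bolt. φR_n = 0.75 × (2×391.68 + 2×414.72) = 1209.6 kN.
Tension yield (gross): A_g = 243×16 = 3888 mm². φR_n = 0.90 × 250 × 3888 = 874.8 kN.
Tension rupture (net): A_n = (243 − 2×32)×16 = 2864 mm² (U = 1.0, A_e = A_n). φR_n = 0.75 × 400 × 2864 = 859.2 kN.
Block shear: shear path 2×[66+1×101] = 2×167 mm, A_gv = 5344, A_nv = 2×(167 − 1.5×32)×16 = 3808 mm²; tension across gage: (94 − 1×32)×16 = 992 mm². R_n = min(0.6×400×3808, 0.6×250×5344) + 1.0×400×992 = min(913.92, 801.6) + 396.8 = 1198.4 kN. φR_n = 0.75 × 1198.4 = 898.8 kN.
Governing: min(805.6, 1209.6, 874.8, 859.2, 898.8) = 805.6 kN → bolt shear.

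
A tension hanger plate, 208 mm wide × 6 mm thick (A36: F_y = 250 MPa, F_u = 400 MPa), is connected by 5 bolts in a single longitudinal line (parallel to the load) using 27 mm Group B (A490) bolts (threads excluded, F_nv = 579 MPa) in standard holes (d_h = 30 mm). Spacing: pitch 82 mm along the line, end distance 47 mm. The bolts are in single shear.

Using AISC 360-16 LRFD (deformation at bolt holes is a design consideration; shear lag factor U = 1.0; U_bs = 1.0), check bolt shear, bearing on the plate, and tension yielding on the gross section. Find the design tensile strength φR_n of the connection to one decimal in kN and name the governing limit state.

Bolt shear: A_b = π(27)²/4 = 572.56 mm². φR_n = 0.75 × 579 × 572.56 × 5 × 1 = 1243.2 kN.
Bearing (6 mm plate, F_u = 400 MPa): end bolts L_c = 47 − 30/2 = 32, R_n = min(1.2×32×6×400, 2.4×27×6×400) = 92.16 kN/bolt; interior L_c = 82 − 30 = 52, R_n = 149.76 kN/bolt. φR_n = 0.75 × (1×92.16 + 4×149.76) = 518.4 kN.
Tension yield (gross): A_g = 208×6 = 1248 mm². φR_n = 0.90 × 250 × 1248 = 280.8 kN.
Governing: min(1243.2, 518.4, 280.8) = 280.8 kN → gross-section yield.

280.8 kN (gross-section yield governs)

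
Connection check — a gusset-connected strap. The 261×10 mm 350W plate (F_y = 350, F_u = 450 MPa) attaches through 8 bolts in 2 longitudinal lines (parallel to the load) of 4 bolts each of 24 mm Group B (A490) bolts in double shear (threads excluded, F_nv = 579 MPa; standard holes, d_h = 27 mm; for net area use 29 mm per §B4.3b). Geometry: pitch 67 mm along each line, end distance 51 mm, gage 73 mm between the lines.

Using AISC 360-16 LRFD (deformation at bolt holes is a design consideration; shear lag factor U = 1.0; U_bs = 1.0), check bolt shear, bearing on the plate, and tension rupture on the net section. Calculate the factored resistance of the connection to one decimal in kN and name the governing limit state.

685.1 kN (net-section rupture governs)

Bolt shear: A_b = π(24)²/4 = 452.39 mm². φR_n = 0.75 × 579 × 452.39 × 8 × 2 = 3143.2 kN.
Bearing (10 mm plate, F_u = 450 MPa): end bolts L_c = 51 − 27/2 = 37.5, R_n = min(1.2×37.5×10×450, 2.4×24×10×450) = 202.5 kN/bolt; interior L_c = 67 − 27 = 40, R_n = 216 kN/bolt. φR_n = 0.75 × (2×202.5 + 6×216) = 1275.8 kN.
Tension rupture (net): A_n = (261 − 2×29)×10 = 2030 mm² (U = 1.0, A_e = A_n). φR_n = 0.75 × 450 × 2030 = 685.1 kN.
Governing: min(3143.2, 1275.8, 685.1) = 685.1 kN → net-section rupture.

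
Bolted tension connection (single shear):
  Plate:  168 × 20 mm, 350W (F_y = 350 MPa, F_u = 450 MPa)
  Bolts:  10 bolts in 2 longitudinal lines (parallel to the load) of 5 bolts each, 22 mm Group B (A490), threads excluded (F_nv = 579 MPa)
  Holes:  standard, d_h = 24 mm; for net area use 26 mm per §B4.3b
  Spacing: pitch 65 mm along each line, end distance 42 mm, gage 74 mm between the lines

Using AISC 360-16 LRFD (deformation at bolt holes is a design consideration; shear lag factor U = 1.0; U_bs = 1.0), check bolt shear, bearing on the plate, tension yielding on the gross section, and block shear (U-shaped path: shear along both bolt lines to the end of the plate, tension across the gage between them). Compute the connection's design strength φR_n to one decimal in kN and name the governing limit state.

1058.4 kN (gross-section yield governs)

Bolt shear: A_b = π(22)²/4 = 380.13 mm². φR_n = 0.75 × 579 × 380.13 × 10 × 1 = 1650.7 kN.
Bearing (20 mm plate, F_u = 450 MPa): end bolts L_c = 42 − 24/2 = 30, R_n = min(1.2×30×20×450, 2.4×22×20×450) = 324 kN/bolt; interior L_c = 65 − 24 = 41, R_n = 442.8 kN/bolt. φR_n = 0.75 × (2×324 + 8×442.8) = 3142.8 kN.
Tension yield (gross): A_g = 168×20 = 3360 mm². φR_n = 0.90 × 350 × 3360 = 1058.4 kN.
Block shear: shear path 2×[42+4×65] = 2×302 mm, A_gv = 12080, A_nv = 2×(302 − 4.5×26)×20 = 7400 mm²; tension across gage: (74 − 1×26)×20 = 960 mm². R_n = min(0.6×450×7400, 0.6×350×12080) + 1.0×450×960 = min(1998, 2536.8) + 432 = 2430 kN. φR_n = 0.75 × 2430 = 1822.5 kN.
Governing: min(1650.7, 3142.8, 1058.4, 1822.5) = 1058.4 kN → gross-section yield.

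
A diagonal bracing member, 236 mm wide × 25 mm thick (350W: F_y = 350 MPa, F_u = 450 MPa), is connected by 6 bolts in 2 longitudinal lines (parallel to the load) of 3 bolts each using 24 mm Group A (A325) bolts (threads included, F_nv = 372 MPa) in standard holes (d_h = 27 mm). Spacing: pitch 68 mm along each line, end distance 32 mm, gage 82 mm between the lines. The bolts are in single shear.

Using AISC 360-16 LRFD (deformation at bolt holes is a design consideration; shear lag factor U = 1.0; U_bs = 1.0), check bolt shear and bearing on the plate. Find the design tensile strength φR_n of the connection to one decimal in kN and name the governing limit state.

Bolt shear: A_b = π(24)²/4 = 452.39 mm². φR_n = 0.75 × 372 × 452.39 × 6 × 1 = 757.3 kN.
Bearing (25 mm plate, F_u = 450 MPa): end bolts L_c = 32 − 27/2 = 18.5, R_n = min(1.2×18.5×25×450, 2.4×24×25×450) = 249.75 kN/bolt; interior L_c = 68 − 27 = 41, R_n = 553.5 kN/bolt. φR_n = 0.75 × (2×249.75 + 4×553.5) = 2035.1 kN.
Governing: min(757.3, 2035.1) = 757.3 kN → bolt shear.

757.3 kN (bolt shear governs)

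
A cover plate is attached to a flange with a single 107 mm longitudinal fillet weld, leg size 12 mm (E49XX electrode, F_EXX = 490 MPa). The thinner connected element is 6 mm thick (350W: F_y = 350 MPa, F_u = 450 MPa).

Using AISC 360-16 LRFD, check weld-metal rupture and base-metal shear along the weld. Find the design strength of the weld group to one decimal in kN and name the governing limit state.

130.0 kN (base-metal shear governs)

Weld metal: throat = 0.707×12 = 8.484 mm, L = 107 mm. φR_n = 0.75 × 0.6 × 490 × 8.484 × 107 = 200.2 kN.
Base metal shear (6 mm plate): yield φR_n = 1.0×0.6×350×6×107 = 134.8 kN; rupture φR_n = 0.75×0.6×450×6×107 = 130.0 kN; take 130.0 kN (rupture).
Governing: min(200.2, 130.0) = 130.0 kN → base-metal shear.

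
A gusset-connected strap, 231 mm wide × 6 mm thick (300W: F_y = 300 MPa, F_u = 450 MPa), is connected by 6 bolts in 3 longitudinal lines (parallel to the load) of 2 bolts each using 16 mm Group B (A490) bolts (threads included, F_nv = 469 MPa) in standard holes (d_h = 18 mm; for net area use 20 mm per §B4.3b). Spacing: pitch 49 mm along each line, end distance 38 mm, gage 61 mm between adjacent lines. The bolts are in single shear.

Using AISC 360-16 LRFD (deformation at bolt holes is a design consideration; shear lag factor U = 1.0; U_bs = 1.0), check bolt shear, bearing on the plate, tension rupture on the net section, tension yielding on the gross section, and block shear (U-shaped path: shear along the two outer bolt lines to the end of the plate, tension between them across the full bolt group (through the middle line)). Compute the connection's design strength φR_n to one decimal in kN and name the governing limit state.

Bolt shear: A_b = π(16)²/4 = 201.06 mm². φR_n = 0.75 × 469 × 201.06 × 6 × 1 = 424.3 kN.
Bearing (6 mm plate, F_u = 450 MPa): end bolts L_c = 38 − 18/2 = 29, R_n = min(1.2×29×6×450, 2.4×16×6×450) = 93.96 kN/bolt; interior L_c = 49 − 18 = 31, R_n = 100.44 kN/bolt. φR_n = 0.75 × (3×93.96 + 3×100.44) = 437.4 kN.
Tension rupture (net): A_n = (231 − 3×20)×6 = 1026 mm² (U = 1.0, A_e = A_n). φR_n = 0.75 × 450 × 1026 = 346.3 kN.
Tension yield (gross): A_g = 231×6 = 1386 mm². φR_n = 0.90 × 300 × 1386 = 374.2 kN.
Block shear: shear path 2×[38+1×49] = 2×87 mm, A_gv = 1044, A_nv = 2×(87 − 1.5×20)×6 = 684 mm²; tension across gage: (122 − 2×20)×6 = 492 mm². R_n = min(0.6×450×684, 0.6×300×1044) + 1.0×450×492 = min(184.68, 187.92) + 221.4 = 406.08 kN. φR_n = 0.75 × 406.08 = 304.6 kN.
Governing: min(424.3, 437.4, 346.3, 374.2, 304.6) = 304.6 kN → block shear.

304.6 kN (block shear governs)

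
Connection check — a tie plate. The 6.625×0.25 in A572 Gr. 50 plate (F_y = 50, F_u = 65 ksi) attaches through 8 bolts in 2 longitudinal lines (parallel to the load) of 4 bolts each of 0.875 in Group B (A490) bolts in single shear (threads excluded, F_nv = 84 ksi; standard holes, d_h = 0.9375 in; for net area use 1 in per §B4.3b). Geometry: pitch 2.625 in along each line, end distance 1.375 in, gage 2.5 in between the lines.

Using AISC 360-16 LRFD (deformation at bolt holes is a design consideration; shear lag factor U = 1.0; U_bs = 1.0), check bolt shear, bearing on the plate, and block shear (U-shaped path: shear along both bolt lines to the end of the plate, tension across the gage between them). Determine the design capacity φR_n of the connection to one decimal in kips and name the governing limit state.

Bolt shear: A_b = π(0.875)²/4 = 0.60132 in². φR_n = 0.75 × 84 × 0.60132 × 8 × 1 = 303.1 kips.
Bearing (0.25 in plate, F_u = 65 ksi): end bolts L_c = 1.375 − 0.9375/2 = 0.90625, R_n = min(1.2×0.90625×0.25×65, 2.4×0.875×0.25×65) = 17.672 kips/bolt; interior L_c = 2.625 − 0.9375 = 1.6875, R_n = 32.906 kips/bolt. φR_n = 0.75 × (2×17.672 + 6×32.906) = 174.6 kips.
Block shear: shear path 2×[1.375+3×2.625] = 2×9.25 in, A_gv = 4.625, A_nv = 2×(9.25 − 3.5×1)×0.25 = 2.875 in²; tension across gage: (2.5 − 1×1)×0.25 = 0.375 in². R_n = min(0.6×65×2.875, 0.6×50×4.625) + 1.0×65×0.375 = min(112.13, 138.75) + 24.375 = 136.51 kips. φR_n = 0.75 × 136.51 = 102.4 kips.
Governing: min(303.1, 174.6, 102.4) = 102.4 kips → block shear.

102.4 kips (block shear governs)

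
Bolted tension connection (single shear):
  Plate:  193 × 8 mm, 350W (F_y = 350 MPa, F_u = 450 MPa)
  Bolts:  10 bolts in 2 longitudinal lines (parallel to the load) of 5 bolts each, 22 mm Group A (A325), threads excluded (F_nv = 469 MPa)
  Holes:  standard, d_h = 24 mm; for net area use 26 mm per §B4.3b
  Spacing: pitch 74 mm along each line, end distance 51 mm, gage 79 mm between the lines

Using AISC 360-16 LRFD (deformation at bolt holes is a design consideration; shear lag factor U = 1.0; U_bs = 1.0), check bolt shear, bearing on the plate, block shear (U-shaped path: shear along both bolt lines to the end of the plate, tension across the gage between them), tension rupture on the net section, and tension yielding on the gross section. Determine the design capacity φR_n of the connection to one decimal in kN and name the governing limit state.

Bolt shear: A_b = π(22)²/4 = 380.13 mm². φR_n = 0.75 × 469 × 380.13 × 10 × 1 = 1337.1 kN.
Bearing (8 mm plate, F_u = 450 MPa): end bolts L_c = 51 − 24/2 = 39, R_n = min(1.2×39×8×450, 2.4×22×8×450) = 168.48 kN/bolt; interior L_c = 74 − 24 = 50, R_n = 190.08 kN/bolt. φR_n = 0.75 × (2×168.48 + 8×190.08) = 1393.2 kN.
Block shear: shear path 2×[51+4×74] = 2×347 mm, A_gv = 5552, A_nv = 2×(347 − 4.5×26)×8 = 3680 mm²; tension across gage: (79 − 1×26)×8 = 424 mm². R_n = min(0.6×450×3680, 0.6×350×5552) + 1.0×450×424 = min(993.6, 1165.9) + 190.8 = 1184.4 kN. φR_n = 0.75 × 1184.4 = 888.3 kN.
Tension rupture (net): A_n = (193 − 2×26)×8 = 1128 mm² (U = 1.0, A_e = A_n). φR_n = 0.75 × 450 × 1128 = 380.7 kN.
Tension yield (gross): A_g = 193×8 = 1544 mm². φR_n = 0.90 × 350 × 1544 = 486.4 kN.
Governing: min(1337.1, 1393.2, 888.3, 380.7, 486.4) = 380.7 kN → net-section rupture.

380.7 kN (net-section rupture governs)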